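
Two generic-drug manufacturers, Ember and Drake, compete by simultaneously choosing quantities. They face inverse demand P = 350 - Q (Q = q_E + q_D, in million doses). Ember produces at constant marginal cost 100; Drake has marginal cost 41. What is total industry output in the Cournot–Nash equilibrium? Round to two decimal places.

Ember's profit: π_E = (350 - Q)q_E - (100q_E). Setting ∂π_E/∂q_E = 0: 250 - 2q_E - (q_D) = 0.
Drake's profit: π_D = (350 - Q)q_D - (41q_D). Setting ∂π_D/∂q_D = 0: 309 - 2q_D - (q_E) = 0.
So q_E = (250 - q_D)/2 and q_D = (309 - q_E)/2.
Substituting one into the other gives q_E = 191/3 and q_D = 368/3.
Total output Q = 191/3 + 368/3 = 559/3.

186.33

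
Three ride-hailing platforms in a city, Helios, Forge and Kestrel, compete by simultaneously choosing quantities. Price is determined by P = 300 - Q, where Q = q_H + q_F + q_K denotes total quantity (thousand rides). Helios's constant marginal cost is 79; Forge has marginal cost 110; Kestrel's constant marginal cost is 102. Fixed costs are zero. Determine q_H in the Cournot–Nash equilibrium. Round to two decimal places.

Helios's profit: π_H = (300 - Q)q_H - (79q_H). Setting ∂π_H/∂q_H = 0: 221 - 2q_H - (q_F + q_K) = 0.
Forge's profit: π_F = (300 - Q)q_F - (110q_F). Setting ∂π_F/∂q_F = 0: 190 - 2q_F - (q_H + q_K) = 0.
Kestrel's profit: π_K = (300 - Q)q_K - (102q_K). Setting ∂π_K/∂q_K = 0: 198 - 2q_K - (q_H + q_F) = 0.
Adding the 3 first-order conditions: 609 − 4Q = 0, so Q = 609/4.
Back-substituting: q_H = (221 − 609/4) = 275/4, q_F = (190 − 609/4) = 151/4, q_K = (198 − 609/4) = 183/4.

68.75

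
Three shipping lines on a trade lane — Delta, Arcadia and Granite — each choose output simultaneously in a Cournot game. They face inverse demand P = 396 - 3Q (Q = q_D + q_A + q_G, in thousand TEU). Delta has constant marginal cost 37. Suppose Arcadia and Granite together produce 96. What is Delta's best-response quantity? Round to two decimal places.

With rivals' combined output fixed at 96, Delta's profit is π_D = (396 - 3·96 - 3q_D)q_D - (37q_D) = (108 - 3q_D)q_D - (37q_D).
∂π_D/∂q_D = 71 - 6q_D = 0, so q_D = 71/6.

11.83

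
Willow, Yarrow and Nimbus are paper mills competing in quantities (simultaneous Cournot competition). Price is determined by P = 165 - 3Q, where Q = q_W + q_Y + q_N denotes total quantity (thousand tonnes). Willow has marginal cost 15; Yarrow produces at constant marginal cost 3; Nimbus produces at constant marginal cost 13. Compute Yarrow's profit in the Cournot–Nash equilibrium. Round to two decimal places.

705.33

Willow's profit: π_W = (165 - 3Q)q_W - (15q_W). Setting ∂π_W/∂q_W = 0: 150 - 6q_W - 3(q_Y + q_N) = 0.
Yarrow's first-order condition: 162 - 6q_Y - 3(q_W + q_N) = 0.
Nimbus's profit: π_N = (165 - 3Q)q_N - (13q_N). Setting ∂π_N/∂q_N = 0: 152 - 6q_N - 3(q_W + q_Y) = 0.
Adding the 3 conditions: 464 − 6Q − 6Q = 0, i.e. Q = 116/3.
Back-substituting: q_W = (150 − 116)/3 = 34/3, q_Y = (162 − 116)/3 = 46/3, q_N = (152 − 116)/3 = 12.
Price P = 165 - 3·(116/3) = 49.
Yarrow's profit: (49 - 3)·(46/3) = 705.3333.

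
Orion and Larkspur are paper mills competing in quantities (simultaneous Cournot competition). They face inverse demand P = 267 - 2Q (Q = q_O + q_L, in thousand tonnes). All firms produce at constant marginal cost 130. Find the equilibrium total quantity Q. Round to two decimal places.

45.67

Each firm earns π_i = (267 - 2Q)q_i - 130q_i.
First-order condition (treating rivals' output as given): 137 - 4q_i - 2q_j = 0.
With identical firms every q_j equals q_i, so q_j = q_i and 137 = 6q_i, giving q_i = 137/6.
Total output Q = 137/6 + 137/6 = 137/3.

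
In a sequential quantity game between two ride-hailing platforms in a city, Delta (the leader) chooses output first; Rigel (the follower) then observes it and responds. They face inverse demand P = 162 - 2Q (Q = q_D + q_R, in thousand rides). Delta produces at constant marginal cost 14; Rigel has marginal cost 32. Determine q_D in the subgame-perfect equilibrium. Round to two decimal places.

41.50

The follower Rigel best-responds to any q_D: π_R = (162 - 2Q)q_R - 32q_R.
Setting the follower's marginal profit to zero, 130 - 2q_D - 4q_R = 0, i.e. q_R = (130 - 2q_D)/4.
Delta substitutes q_R(q_D) into its own profit: π_D = q_D(162 - 2q_D - (130 - 2q_D)/2) - 14q_D = (97 - q_D)q_D - 14q_D.
The leader's first-order condition 83 - 2q_D = 0 yields q_D = 83/2.
Then q_R = (130 - 2·(83/2))/4 = 47/4.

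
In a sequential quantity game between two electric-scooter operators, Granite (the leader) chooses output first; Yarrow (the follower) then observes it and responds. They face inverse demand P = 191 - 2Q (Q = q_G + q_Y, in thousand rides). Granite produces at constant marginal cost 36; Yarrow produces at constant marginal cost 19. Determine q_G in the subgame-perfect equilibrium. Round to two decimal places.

Solve by backward induction. Given q_G, the follower Yarrow maximises π_Y = (191 - 2q_G - 2q_Y)q_Y - 19q_Y.
Follower FOC: 172 - 2q_G - 4q_Y = 0, so q_Y(q_G) = (172 - 2q_G)/4.
Granite substitutes q_Y(q_G) into its own profit: π_G = q_G(191 - 2q_G - (172 - 2q_G)/2) - 36q_G = (105 - q_G)q_G - 36q_G.
Maximising: ∂π_G/∂q_G = 69 - 2q_G = 0, giving q_G = 69/2.
Then q_Y = (172 - 2·(69/2))/4 = 103/4.

34.50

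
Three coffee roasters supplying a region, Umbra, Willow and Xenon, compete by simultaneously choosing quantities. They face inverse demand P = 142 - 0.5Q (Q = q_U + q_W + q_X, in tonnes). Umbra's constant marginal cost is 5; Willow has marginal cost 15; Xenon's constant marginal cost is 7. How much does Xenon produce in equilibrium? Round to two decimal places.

70.50

Umbra's profit: π_U = (142 - 0.5Q)q_U - (5q_U). Setting ∂π_U/∂q_U = 0: 137 - q_U - (1/2)(q_W + q_X) = 0.
Willow's profit: π_W = (142 - 0.5Q)q_W - (15q_W). Setting ∂π_W/∂q_W = 0: 127 - q_W - (1/2)(q_U + q_X) = 0.
Xenon's first-order condition: 135 - q_X - (1/2)(q_U + q_W) = 0.
Adding the 3 first-order conditions: 399 − 2Q = 0, so Q = 399/2.
Back-substituting: q_U = (137 − 399/4)/(1/2) = 149/2, q_W = (127 − 399/4)/(1/2) = 109/2, q_X = (135 − 399/4)/(1/2) = 141/2.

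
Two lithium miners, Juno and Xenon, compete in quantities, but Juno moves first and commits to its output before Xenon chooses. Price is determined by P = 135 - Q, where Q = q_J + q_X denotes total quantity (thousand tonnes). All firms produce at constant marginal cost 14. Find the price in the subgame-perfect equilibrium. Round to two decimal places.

44.25

Solve by backward induction. Given q_J, the follower Xenon maximises π_X = (135 - q_J - q_X)q_X - 14q_X.
Setting the follower's marginal profit to zero, 121 - q_J - 2q_X = 0, i.e. q_X = (121 - q_J)/2.
The leader anticipates this reaction. Substituting into P = 135 - Q gives P = 149/2 - (1/2)q_J, so π_J = (149/2 - (1/2)q_J)q_J - 14q_J.
The leader's first-order condition 121/2 - q_J = 0 yields q_J = 121/2.
Then q_X = (121 - 121/2)/2 = 121/4.
Total output Q = 363/4, so price P = 135 - 363/4 = 177/4.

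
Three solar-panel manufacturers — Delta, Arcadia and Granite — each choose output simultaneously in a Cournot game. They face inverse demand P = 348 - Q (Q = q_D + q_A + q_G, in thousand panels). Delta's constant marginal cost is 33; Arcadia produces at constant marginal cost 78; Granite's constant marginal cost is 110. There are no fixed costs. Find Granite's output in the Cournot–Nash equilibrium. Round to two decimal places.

32.25

Delta's profit: π_D = (348 - Q)q_D - (33q_D). Setting ∂π_D/∂q_D = 0: 315 - 2q_D - (q_A + q_G) = 0.
Arcadia's first-order condition: 270 - 2q_A - (q_D + q_G) = 0.
Granite's first-order condition: 238 - 2q_G - (q_D + q_A) = 0.
Summing all 3 equations gives 823 − 4Q = 0, hence Q = 823/4.
Back-substituting: q_D = (315 − 823/4) = 437/4, q_A = (270 − 823/4) = 257/4, q_G = (238 − 823/4) = 129/4.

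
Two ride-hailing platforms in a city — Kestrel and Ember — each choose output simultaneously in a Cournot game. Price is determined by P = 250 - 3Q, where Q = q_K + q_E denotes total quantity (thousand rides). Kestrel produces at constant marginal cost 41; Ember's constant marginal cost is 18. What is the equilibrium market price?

Kestrel's profit: π_K = (250 - 3Q)q_K - (41q_K). Setting ∂π_K/∂q_K = 0: 209 - 6q_K - 3(q_E) = 0.
Ember's first-order condition: 232 - 6q_E - 3(q_K) = 0.
Best responses: q_K = (209 - 3q_E)/6, q_E = (232 - 3q_K)/6.
Substituting one into the other gives q_K = 62/3 and q_E = 85/3.
Total output Q = 49, so price P = 250 - 3·49 = 103.

103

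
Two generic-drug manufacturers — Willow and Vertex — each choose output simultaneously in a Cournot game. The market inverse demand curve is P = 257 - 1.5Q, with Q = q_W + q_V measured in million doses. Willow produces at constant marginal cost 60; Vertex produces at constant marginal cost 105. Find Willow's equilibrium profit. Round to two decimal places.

4338.07

Willow's profit: π_W = (257 - 1.5Q)q_W - (60q_W). Setting ∂π_W/∂q_W = 0: 197 - 3q_W - (3/2)(q_V) = 0.
Vertex's profit: π_V = (257 - 1.5Q)q_V - (105q_V). Setting ∂π_V/∂q_V = 0: 152 - 3q_V - (3/2)(q_W) = 0.
Rearranging gives the reaction functions q_W = (197 - (3/2)q_V)/3 and q_V = (152 - (3/2)q_W)/3.
Solving the pair: q_W = 484/9, q_V = 214/9.
Price P = 257 - (3/2)·(698/9) = 422/3.
Willow's profit: (422/3 - 60)·(484/9) = 4338.0741.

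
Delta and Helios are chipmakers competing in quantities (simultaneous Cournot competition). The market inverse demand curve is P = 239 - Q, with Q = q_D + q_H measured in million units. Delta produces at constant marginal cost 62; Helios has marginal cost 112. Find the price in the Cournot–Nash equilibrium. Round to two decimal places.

137.67

Delta's profit: π_D = (239 - Q)q_D - (62q_D). Setting ∂π_D/∂q_D = 0: 177 - 2q_D - (q_H) = 0.
Helios's first-order condition: 127 - 2q_H - (q_D) = 0.
Best responses: q_D = (177 - q_H)/2, q_H = (127 - q_D)/2.
Solving the pair: q_D = 227/3, q_H = 77/3.
Total output Q = 304/3, so price P = 239 - 304/3 = 413/3.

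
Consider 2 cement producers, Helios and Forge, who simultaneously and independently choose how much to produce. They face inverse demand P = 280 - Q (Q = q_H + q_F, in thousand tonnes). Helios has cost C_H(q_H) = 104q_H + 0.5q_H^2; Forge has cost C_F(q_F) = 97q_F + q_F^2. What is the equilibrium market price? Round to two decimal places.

Helios's profit: π_H = (280 - Q)q_H - (104q_H + (1/2)q_H²). Setting ∂π_H/∂q_H = 0: 176 - 3q_H - (q_F) = 0.
Forge's first-order condition: 183 - 4q_F - (q_H) = 0.
Rearranging gives the reaction functions q_H = (176 - q_F)/3 and q_F = (183 - q_H)/4.
Substituting one into the other gives q_H = 521/11 and q_F = 373/11.
Total output Q = 894/11, so price P = 280 - 894/11 = 198.7273.

198.73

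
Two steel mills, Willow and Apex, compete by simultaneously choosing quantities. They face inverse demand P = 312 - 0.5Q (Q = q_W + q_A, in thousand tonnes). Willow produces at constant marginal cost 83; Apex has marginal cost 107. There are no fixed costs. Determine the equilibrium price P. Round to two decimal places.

Willow's profit: π_W = (312 - 0.5Q)q_W - (83q_W). Setting ∂π_W/∂q_W = 0: 229 - q_W - (1/2)(q_A) = 0.
Apex's first-order condition: 205 - q_A - (1/2)(q_W) = 0.
Best responses: q_W = (229 - (1/2)q_A), q_A = (205 - (1/2)q_W).
Substituting one into the other gives q_W = 506/3 and q_A = 362/3.
Total output Q = 868/3, so price P = 312 - (1/2)·(868/3) = 502/3.

167.33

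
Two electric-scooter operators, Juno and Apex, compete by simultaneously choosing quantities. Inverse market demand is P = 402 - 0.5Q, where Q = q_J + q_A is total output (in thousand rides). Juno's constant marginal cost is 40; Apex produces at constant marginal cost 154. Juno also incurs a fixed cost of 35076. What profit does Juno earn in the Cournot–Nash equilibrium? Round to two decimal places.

Juno's profit: π_J = (402 - 0.5Q)q_J - (40q_J). Setting ∂π_J/∂q_J = 0: 362 - q_J - (1/2)(q_A) = 0.
Apex's first-order condition: 248 - q_A - (1/2)(q_J) = 0.
So q_J = (362 - (1/2)q_A) and q_A = (248 - (1/2)q_J).
Solving the pair: q_J = 952/3, q_A = 268/3.
Price P = 402 - (1/2)·(1220/3) = 596/3.
Juno's profit: (596/3 - 40)·(952/3) - 35076 = 15274.2222.

15274.22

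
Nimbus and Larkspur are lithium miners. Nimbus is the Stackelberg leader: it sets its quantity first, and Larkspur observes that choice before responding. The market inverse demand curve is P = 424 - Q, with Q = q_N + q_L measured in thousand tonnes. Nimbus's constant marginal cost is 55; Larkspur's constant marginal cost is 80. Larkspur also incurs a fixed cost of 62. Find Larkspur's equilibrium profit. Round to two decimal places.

5340.25

The follower Larkspur best-responds to any q_N: π_L = (424 - Q)q_L - 80q_L.
∂π_L/∂q_L = 344 - q_N - 2q_L = 0 gives the reaction function q_L = (344 - q_N)/2.
The leader anticipates this reaction. Substituting into P = 424 - Q gives P = 252 - (1/2)q_N, so π_N = (252 - (1/2)q_N)q_N - 55q_N.
Leader FOC: 197 - q_N = 0, so q_N = 197.
Then q_L = (344 - 197)/2 = 147/2.
Price P = 424 - 541/2 = 307/2.
Larkspur's profit: (307/2 - 80)·(147/2) - 62 = 5340.2500.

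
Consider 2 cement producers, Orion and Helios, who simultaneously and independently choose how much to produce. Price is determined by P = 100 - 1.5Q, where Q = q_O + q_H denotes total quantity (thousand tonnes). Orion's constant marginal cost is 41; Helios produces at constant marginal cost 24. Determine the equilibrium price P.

55

Orion's profit: π_O = (100 - 1.5Q)q_O - (41q_O). Setting ∂π_O/∂q_O = 0: 59 - 3q_O - (3/2)(q_H) = 0.
Helios's first-order condition: 76 - 3q_H - (3/2)(q_O) = 0.
Best responses: q_O = (59 - (3/2)q_H)/3, q_H = (76 - (3/2)q_O)/3.
Substituting one into the other gives q_O = 28/3 and q_H = 62/3.
Total output Q = 30, so price P = 100 - (3/2)·30 = 55.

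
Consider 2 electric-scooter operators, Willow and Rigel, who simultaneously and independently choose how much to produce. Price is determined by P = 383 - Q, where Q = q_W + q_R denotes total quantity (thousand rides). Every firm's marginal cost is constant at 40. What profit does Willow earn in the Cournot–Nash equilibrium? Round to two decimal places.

A representative firm's profit is π_i = q_i(383 - Q) - 40q_i.
First-order condition (treating rivals' output as given): 343 - 2q_i - q_j = 0.
With identical firms every q_j equals q_i, so q_j = q_i and 343 = 3q_i, giving q_i = 343/3.
Price P = 383 - 686/3 = 463/3.
Willow's profit: (463/3 - 40)·(343/3) = 13072.1111.

13072.11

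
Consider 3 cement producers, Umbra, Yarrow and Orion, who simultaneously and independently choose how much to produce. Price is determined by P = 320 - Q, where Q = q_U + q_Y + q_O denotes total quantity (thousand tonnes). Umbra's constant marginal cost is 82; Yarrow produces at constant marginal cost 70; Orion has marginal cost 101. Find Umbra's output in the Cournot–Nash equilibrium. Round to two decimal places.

Umbra's profit: π_U = (320 - Q)q_U - (82q_U). Setting ∂π_U/∂q_U = 0: 238 - 2q_U - (q_Y + q_O) = 0.
Yarrow's first-order condition: 250 - 2q_Y - (q_U + q_O) = 0.
Orion's first-order condition: 219 - 2q_O - (q_U + q_Y) = 0.
Summing all 3 equations gives 707 − 4Q = 0, hence Q = 707/4.
Back-substituting: q_U = (238 − 707/4) = 245/4, q_Y = (250 − 707/4) = 293/4, q_O = (219 − 707/4) = 169/4.

61.25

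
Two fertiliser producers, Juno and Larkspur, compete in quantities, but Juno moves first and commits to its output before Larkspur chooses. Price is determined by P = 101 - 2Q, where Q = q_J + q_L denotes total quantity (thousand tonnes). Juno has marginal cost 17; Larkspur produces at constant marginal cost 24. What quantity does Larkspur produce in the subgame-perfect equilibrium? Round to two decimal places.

7.88

Solve by backward induction. Given q_J, the follower Larkspur maximises π_L = (101 - 2q_J - 2q_L)q_L - 24q_L.
∂π_L/∂q_L = 77 - 2q_J - 4q_L = 0 gives the reaction function q_L = (77 - 2q_J)/4.
Juno substitutes q_L(q_J) into its own profit: π_J = q_J(101 - 2q_J - (77 - 2q_J)/2) - 17q_J = (125/2 - q_J)q_J - 17q_J.
The leader's first-order condition 91/2 - 2q_J = 0 yields q_J = 91/4.
Then q_L = (77 - 2·(91/4))/4 = 63/8.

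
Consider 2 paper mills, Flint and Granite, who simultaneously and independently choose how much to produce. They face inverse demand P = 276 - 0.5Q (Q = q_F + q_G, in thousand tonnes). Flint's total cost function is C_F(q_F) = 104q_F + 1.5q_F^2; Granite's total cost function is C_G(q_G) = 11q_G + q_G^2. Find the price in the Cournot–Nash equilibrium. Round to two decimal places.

218.23

Flint's profit: π_F = (276 - 0.5Q)q_F - (104q_F + (3/2)q_F²). Setting ∂π_F/∂q_F = 0: 172 - 4q_F - (1/2)(q_G) = 0.
Granite's profit: π_G = (276 - 0.5Q)q_G - (11q_G + q_G²). Setting ∂π_G/∂q_G = 0: 265 - 3q_G - (1/2)(q_F) = 0.
Best responses: q_F = (172 - (1/2)q_G)/4, q_G = (265 - (1/2)q_F)/3.
Substituting one into the other gives q_F = 1534/47 and q_G = 82.8936.
Total output Q = 115.5319, so price P = 276 - (1/2)·115.5319 = 218.2340.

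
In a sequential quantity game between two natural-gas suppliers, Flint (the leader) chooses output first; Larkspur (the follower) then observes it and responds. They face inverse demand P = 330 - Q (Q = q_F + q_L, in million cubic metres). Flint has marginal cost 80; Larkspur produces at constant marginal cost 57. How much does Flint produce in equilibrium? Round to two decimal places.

The follower Larkspur best-responds to any q_F: π_L = (330 - Q)q_L - 57q_L.
∂π_L/∂q_L = 273 - q_F - 2q_L = 0 gives the reaction function q_L = (273 - q_F)/2.
The leader anticipates this reaction. Substituting into P = 330 - Q gives P = 387/2 - (1/2)q_F, so π_F = (387/2 - (1/2)q_F)q_F - 80q_F.
Maximising: ∂π_F/∂q_F = 227/2 - q_F = 0, giving q_F = 227/2.
Then q_L = (273 - 227/2)/2 = 319/4.

113.50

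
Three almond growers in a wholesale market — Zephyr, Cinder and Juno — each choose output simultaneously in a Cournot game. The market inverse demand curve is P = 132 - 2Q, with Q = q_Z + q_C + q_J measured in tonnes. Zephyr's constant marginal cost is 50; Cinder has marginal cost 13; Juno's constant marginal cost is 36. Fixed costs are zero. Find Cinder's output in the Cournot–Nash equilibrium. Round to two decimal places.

Zephyr's profit: π_Z = (132 - 2Q)q_Z - (50q_Z). Setting ∂π_Z/∂q_Z = 0: 82 - 4q_Z - 2(q_C + q_J) = 0.
Cinder's first-order condition: 119 - 4q_C - 2(q_Z + q_J) = 0.
Juno's profit: π_J = (132 - 2Q)q_J - (36q_J). Setting ∂π_J/∂q_J = 0: 96 - 4q_J - 2(q_Z + q_C) = 0.
Adding the 3 conditions: 297 − 4Q − 4Q = 0, i.e. Q = 297/8.
Back-substituting: q_Z = (82 − 297/4)/2 = 31/8, q_C = (119 − 297/4)/2 = 179/8, q_J = (96 − 297/4)/2 = 87/8.

22.38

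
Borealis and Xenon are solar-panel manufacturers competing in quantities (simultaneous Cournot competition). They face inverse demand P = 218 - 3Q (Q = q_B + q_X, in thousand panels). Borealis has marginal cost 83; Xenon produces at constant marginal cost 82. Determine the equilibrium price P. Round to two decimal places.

127.67

Borealis's profit: π_B = (218 - 3Q)q_B - (83q_B). Setting ∂π_B/∂q_B = 0: 135 - 6q_B - 3(q_X) = 0.
Xenon's first-order condition: 136 - 6q_X - 3(q_B) = 0.
So q_B = (135 - 3q_X)/6 and q_X = (136 - 3q_B)/6.
Substituting one into the other gives q_B = 134/9 and q_X = 137/9.
Total output Q = 271/9, so price P = 218 - 3·(271/9) = 383/3.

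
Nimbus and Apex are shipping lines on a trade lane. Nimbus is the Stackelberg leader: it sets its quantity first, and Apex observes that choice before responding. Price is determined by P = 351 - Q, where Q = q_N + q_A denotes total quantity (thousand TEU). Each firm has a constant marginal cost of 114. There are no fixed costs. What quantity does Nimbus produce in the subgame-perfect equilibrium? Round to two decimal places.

Solve by backward induction. Given q_N, the follower Apex maximises π_A = (351 - q_N - q_A)q_A - 114q_A.
Setting the follower's marginal profit to zero, 237 - q_N - 2q_A = 0, i.e. q_A = (237 - q_N)/2.
Nimbus substitutes q_A(q_N) into its own profit: π_N = q_N(351 - q_N - (237 - q_N)/2) - 114q_N = (465/2 - (1/2)q_N)q_N - 114q_N.
Maximising: ∂π_N/∂q_N = 237/2 - q_N = 0, giving q_N = 237/2.
Then q_A = (237 - 237/2)/2 = 237/4.

118.50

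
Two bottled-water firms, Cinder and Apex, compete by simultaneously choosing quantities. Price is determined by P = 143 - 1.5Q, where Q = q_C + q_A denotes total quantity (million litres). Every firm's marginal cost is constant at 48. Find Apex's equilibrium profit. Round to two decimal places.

Each firm earns π_i = (143 - 1.5Q)q_i - 48q_i.
Setting ∂π_i/∂q_i = 0 with rivals' quantities fixed: 95 - 3q_i - (3/2)q_j = 0.
By symmetry each firm produces the same amount; substituting q_j = q_i yields q_i = 95/(9/2) = 190/9.
Price P = 143 - (3/2)·(380/9) = 239/3.
Apex's profit: (239/3 - 48)·(190/9) = 668.5185.

668.52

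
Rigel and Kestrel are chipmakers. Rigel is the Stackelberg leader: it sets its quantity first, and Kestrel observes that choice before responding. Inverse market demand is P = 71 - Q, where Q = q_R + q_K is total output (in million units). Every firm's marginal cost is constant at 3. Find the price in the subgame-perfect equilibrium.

20

Solve by backward induction. Given q_R, the follower Kestrel maximises π_K = (71 - q_R - q_K)q_K - 3q_K.
∂π_K/∂q_K = 68 - q_R - 2q_K = 0 gives the reaction function q_K = (68 - q_R)/2.
The leader anticipates this reaction. Substituting into P = 71 - Q gives P = 37 - (1/2)q_R, so π_R = (37 - (1/2)q_R)q_R - 3q_R.
Leader FOC: 34 - q_R = 0, so q_R = 34.
Then q_K = (68 - 34)/2 = 17.
Total output Q = 51, so price P = 71 - 51 = 20.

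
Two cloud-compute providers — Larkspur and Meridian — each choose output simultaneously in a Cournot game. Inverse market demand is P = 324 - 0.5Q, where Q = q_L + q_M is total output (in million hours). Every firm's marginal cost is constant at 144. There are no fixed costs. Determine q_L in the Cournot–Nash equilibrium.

Each firm earns π_i = (324 - 0.5Q)q_i - 144q_i.
Setting ∂π_i/∂q_i = 0 with rivals' quantities fixed: 180 - q_i - (1/2)q_j = 0.
By symmetry each firm produces the same amount; substituting q_j = q_i yields q_i = 180/(3/2) = 120.

120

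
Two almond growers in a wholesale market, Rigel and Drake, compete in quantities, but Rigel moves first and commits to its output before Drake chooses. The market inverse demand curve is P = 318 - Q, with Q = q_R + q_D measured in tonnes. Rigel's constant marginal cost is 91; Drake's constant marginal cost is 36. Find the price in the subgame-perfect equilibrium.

134

The follower Drake best-responds to any q_R: π_D = (318 - Q)q_D - 36q_D.
Follower FOC: 282 - q_R - 2q_D = 0, so q_D(q_R) = (282 - q_R)/2.
The leader anticipates this reaction. Substituting into P = 318 - Q gives P = 177 - (1/2)q_R, so π_R = (177 - (1/2)q_R)q_R - 91q_R.
The leader's first-order condition 86 - q_R = 0 yields q_R = 86.
Then q_D = (282 - 86)/2 = 98.
Total output Q = 184, so price P = 318 - 184 = 134.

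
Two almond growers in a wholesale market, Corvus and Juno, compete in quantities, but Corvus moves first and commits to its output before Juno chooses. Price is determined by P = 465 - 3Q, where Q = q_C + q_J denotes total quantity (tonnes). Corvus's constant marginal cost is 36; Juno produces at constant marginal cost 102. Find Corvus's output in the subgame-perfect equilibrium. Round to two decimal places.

The follower Juno best-responds to any q_C: π_J = (465 - 3Q)q_J - 102q_J.
Setting the follower's marginal profit to zero, 363 - 3q_C - 6q_J = 0, i.e. q_J = (363 - 3q_C)/6.
The leader anticipates this reaction. Substituting into P = 465 - 3Q gives P = 567/2 - (3/2)q_C, so π_C = (567/2 - (3/2)q_C)q_C - 36q_C.
Leader FOC: 495/2 - 3q_C = 0, so q_C = 165/2.
Then q_J = (363 - 3·(165/2))/6 = 77/4.

82.50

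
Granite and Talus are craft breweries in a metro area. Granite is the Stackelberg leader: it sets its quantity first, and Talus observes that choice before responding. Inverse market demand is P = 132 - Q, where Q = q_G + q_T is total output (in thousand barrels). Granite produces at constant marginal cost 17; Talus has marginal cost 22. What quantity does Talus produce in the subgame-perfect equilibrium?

The follower Talus best-responds to any q_G: π_T = (132 - Q)q_T - 22q_T.
Follower FOC: 110 - q_G - 2q_T = 0, so q_T(q_G) = (110 - q_G)/2.
The leader anticipates this reaction. Substituting into P = 132 - Q gives P = 77 - (1/2)q_G, so π_G = (77 - (1/2)q_G)q_G - 17q_G.
Leader FOC: 60 - q_G = 0, so q_G = 60.
Then q_T = (110 - 60)/2 = 25.

25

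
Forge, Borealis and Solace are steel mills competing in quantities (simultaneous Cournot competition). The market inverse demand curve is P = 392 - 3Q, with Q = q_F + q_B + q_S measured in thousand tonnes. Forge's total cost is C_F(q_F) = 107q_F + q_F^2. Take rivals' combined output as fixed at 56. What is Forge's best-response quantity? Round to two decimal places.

14.63

With rivals' combined output fixed at 56, Forge's profit is π_F = (392 - 3·56 - 3q_F)q_F - (107q_F + q_F²) = (224 - 3q_F)q_F - (107q_F + q_F²).
∂π_F/∂q_F = 117 - 8q_F = 0, so q_F = 117/8.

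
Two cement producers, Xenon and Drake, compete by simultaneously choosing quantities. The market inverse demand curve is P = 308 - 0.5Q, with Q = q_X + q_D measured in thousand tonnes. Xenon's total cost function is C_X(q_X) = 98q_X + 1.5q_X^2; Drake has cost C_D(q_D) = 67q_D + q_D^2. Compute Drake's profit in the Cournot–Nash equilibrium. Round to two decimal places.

Xenon's profit: π_X = (308 - 0.5Q)q_X - (98q_X + (3/2)q_X²). Setting ∂π_X/∂q_X = 0: 210 - 4q_X - (1/2)(q_D) = 0.
Drake's first-order condition: 241 - 3q_D - (1/2)(q_X) = 0.
So q_X = (210 - (1/2)q_D)/4 and q_D = (241 - (1/2)q_X)/3.
Solving the pair: q_X = 43.3617, q_D = 73.1064.
Price P = 308 - (1/2)·116.4681 = 249.7660.
Drake's profit: 249.7660·73.1064 - 67·73.1064 - 73.1064² = 8016.8148.

8016.81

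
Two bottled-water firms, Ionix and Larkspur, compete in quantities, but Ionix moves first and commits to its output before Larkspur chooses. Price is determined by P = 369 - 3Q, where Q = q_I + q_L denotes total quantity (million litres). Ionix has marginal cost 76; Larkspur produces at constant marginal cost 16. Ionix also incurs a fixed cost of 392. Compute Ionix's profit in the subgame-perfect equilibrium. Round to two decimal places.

The follower Larkspur best-responds to any q_I: π_L = (369 - 3Q)q_L - 16q_L.
∂π_L/∂q_L = 353 - 3q_I - 6q_L = 0 gives the reaction function q_L = (353 - 3q_I)/6.
The leader anticipates this reaction. Substituting into P = 369 - 3Q gives P = 385/2 - (3/2)q_I, so π_I = (385/2 - (3/2)q_I)q_I - 76q_I.
Maximising: ∂π_I/∂q_I = 233/2 - 3q_I = 0, giving q_I = 233/6.
Then q_L = (353 - 3·(233/6))/6 = 473/12.
Price P = 369 - 3·(313/4) = 537/4.
Ionix's profit: (537/4 - 76)·(233/6) - 392 = 1870.0417.

1870.04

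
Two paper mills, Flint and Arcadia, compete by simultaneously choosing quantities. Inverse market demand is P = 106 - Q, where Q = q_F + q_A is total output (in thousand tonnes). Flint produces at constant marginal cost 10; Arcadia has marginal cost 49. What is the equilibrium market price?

55

Flint's profit: π_F = (106 - Q)q_F - (10q_F). Setting ∂π_F/∂q_F = 0: 96 - 2q_F - (q_A) = 0.
Arcadia's profit: π_A = (106 - Q)q_A - (49q_A). Setting ∂π_A/∂q_A = 0: 57 - 2q_A - (q_F) = 0.
Best responses: q_F = (96 - q_A)/2, q_A = (57 - q_F)/2.
Solving the pair: q_F = 45, q_A = 6.
Total output Q = 51, so price P = 106 - 51 = 55.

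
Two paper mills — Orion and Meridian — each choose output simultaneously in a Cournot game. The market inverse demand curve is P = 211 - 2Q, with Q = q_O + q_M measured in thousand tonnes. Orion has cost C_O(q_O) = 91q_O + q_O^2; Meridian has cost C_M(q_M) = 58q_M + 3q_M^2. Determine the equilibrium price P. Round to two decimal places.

154.86

Orion's profit: π_O = (211 - 2Q)q_O - (91q_O + q_O²). Setting ∂π_O/∂q_O = 0: 120 - 6q_O - 2(q_M) = 0.
Meridian's first-order condition: 153 - 10q_M - 2(q_O) = 0.
Rearranging gives the reaction functions q_O = (120 - 2q_M)/6 and q_M = (153 - 2q_O)/10.
Solving the pair: q_O = 447/28, q_M = 339/28.
Total output Q = 393/14, so price P = 211 - 2·(393/14) = 1084/7.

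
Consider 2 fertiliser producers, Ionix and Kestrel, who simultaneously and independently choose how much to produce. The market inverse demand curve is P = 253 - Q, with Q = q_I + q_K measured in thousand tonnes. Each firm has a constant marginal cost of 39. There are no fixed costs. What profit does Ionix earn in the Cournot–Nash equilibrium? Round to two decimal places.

A representative firm's profit is π_i = q_i(253 - Q) - 39q_i.
Setting ∂π_i/∂q_i = 0 with rivals' quantities fixed: 214 - 2q_i - q_j = 0.
By symmetry each firm produces the same amount; substituting q_j = q_i yields q_i = 214/3.
Price P = 253 - 428/3 = 331/3.
Ionix's profit: (331/3 - 39)·(214/3) = 5088.4444.

5088.44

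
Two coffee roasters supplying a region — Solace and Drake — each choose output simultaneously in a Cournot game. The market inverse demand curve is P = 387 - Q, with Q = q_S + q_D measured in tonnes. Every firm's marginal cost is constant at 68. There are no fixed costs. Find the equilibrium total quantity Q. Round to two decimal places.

Each firm earns π_i = (387 - Q)q_i - 68q_i.
First-order condition (treating rivals' output as given): 319 - 2q_i - q_j = 0.
By symmetry each firm produces the same amount; substituting q_j = q_i yields q_i = 319/3.
Total output Q = 319/3 + 319/3 = 638/3.

212.67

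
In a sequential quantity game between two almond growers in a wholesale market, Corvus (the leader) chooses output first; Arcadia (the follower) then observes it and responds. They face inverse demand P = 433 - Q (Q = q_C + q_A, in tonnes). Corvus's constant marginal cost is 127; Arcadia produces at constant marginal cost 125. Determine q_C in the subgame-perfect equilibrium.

Solve by backward induction. Given q_C, the follower Arcadia maximises π_A = (433 - q_C - q_A)q_A - 125q_A.
Setting the follower's marginal profit to zero, 308 - q_C - 2q_A = 0, i.e. q_A = (308 - q_C)/2.
Corvus substitutes q_A(q_C) into its own profit: π_C = q_C(433 - q_C - (308 - q_C)/2) - 127q_C = (279 - (1/2)q_C)q_C - 127q_C.
Maximising: ∂π_C/∂q_C = 152 - q_C = 0, giving q_C = 152.
Then q_A = (308 - 152)/2 = 78.

152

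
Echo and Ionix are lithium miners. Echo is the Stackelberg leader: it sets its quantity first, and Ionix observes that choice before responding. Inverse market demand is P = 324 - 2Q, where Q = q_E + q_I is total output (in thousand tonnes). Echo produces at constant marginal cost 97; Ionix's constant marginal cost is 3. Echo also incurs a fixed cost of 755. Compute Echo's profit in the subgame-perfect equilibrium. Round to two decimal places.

The follower Ionix best-responds to any q_E: π_I = (324 - 2Q)q_I - 3q_I.
Follower FOC: 321 - 2q_E - 4q_I = 0, so q_I(q_E) = (321 - 2q_E)/4.
Echo substitutes q_I(q_E) into its own profit: π_E = q_E(324 - 2q_E - (321 - 2q_E)/2) - 97q_E = (327/2 - q_E)q_E - 97q_E.
Maximising: ∂π_E/∂q_E = 133/2 - 2q_E = 0, giving q_E = 133/4.
Then q_I = (321 - 2·(133/4))/4 = 509/8.
Price P = 324 - 2·(775/8) = 521/4.
Echo's profit: (521/4 - 97)·(133/4) - 755 = 350.5625.

350.56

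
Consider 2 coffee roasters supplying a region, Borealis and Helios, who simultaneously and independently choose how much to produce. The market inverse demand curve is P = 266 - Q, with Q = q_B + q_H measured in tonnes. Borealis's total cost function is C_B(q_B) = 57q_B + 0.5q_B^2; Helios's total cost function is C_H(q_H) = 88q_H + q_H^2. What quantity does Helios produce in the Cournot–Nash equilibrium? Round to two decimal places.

29.55

Borealis's profit: π_B = (266 - Q)q_B - (57q_B + (1/2)q_B²). Setting ∂π_B/∂q_B = 0: 209 - 3q_B - (q_H) = 0.
Helios's profit: π_H = (266 - Q)q_H - (88q_H + q_H²). Setting ∂π_H/∂q_H = 0: 178 - 4q_H - (q_B) = 0.
Best responses: q_B = (209 - q_H)/3, q_H = (178 - q_B)/4.
Solving the pair: q_B = 658/11, q_H = 325/11.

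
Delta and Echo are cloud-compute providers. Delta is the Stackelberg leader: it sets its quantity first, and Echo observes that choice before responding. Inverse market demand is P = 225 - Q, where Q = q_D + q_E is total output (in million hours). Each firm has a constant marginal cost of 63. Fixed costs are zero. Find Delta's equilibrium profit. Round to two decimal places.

3280.50

The follower Echo best-responds to any q_D: π_E = (225 - Q)q_E - 63q_E.
Follower FOC: 162 - q_D - 2q_E = 0, so q_E(q_D) = (162 - q_D)/2.
The leader anticipates this reaction. Substituting into P = 225 - Q gives P = 144 - (1/2)q_D, so π_D = (144 - (1/2)q_D)q_D - 63q_D.
Maximising: ∂π_D/∂q_D = 81 - q_D = 0, giving q_D = 81.
Then q_E = (162 - 81)/2 = 81/2.
Price P = 225 - 243/2 = 207/2.
Delta's profit: (207/2 - 63)·81 = 3280.5000.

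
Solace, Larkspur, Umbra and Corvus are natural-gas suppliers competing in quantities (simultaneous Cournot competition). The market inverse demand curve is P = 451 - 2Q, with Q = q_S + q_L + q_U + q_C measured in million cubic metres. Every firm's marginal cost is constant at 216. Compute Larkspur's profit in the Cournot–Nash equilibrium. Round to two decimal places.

1104.50

A representative firm's profit is π_i = q_i(451 - 2Q) - 216q_i.
Setting ∂π_i/∂q_i = 0 with rivals' quantities fixed: 235 - 4q_i - 2·Σ_{j≠i} q_j = 0.
By symmetry each firm produces the same amount; substituting Σ_{j≠i} q_j = 3q_i yields q_i = 235/10 = 47/2.
Price P = 451 - 2·94 = 263.
Larkspur's profit: (263 - 216)·(47/2) = 1104.5000.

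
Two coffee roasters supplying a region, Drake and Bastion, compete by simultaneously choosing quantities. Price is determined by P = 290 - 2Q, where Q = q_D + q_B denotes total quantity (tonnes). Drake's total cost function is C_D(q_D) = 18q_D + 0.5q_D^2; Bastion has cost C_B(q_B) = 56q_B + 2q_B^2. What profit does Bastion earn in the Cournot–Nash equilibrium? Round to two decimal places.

Drake's profit: π_D = (290 - 2Q)q_D - (18q_D + (1/2)q_D²). Setting ∂π_D/∂q_D = 0: 272 - 5q_D - 2(q_B) = 0.
Bastion's profit: π_B = (290 - 2Q)q_B - (56q_B + 2q_B²). Setting ∂π_B/∂q_B = 0: 234 - 8q_B - 2(q_D) = 0.
So q_D = (272 - 2q_B)/5 and q_B = (234 - 2q_D)/8.
Substituting one into the other gives q_D = 427/9 and q_B = 313/18.
Price P = 290 - 2·(389/6) = 481/3.
Bastion's profit: (481/3)·(313/18) - 56·(313/18) - 2(313/18)² = 1209.4938.

1209.49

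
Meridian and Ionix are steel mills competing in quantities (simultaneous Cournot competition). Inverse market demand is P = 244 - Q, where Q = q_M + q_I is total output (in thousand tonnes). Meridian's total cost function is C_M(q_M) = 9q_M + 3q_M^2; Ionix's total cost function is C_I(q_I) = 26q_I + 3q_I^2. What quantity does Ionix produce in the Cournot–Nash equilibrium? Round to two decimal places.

23.95

Meridian's profit: π_M = (244 - Q)q_M - (9q_M + 3q_M²). Setting ∂π_M/∂q_M = 0: 235 - 8q_M - (q_I) = 0.
Ionix's first-order condition: 218 - 8q_I - (q_M) = 0.
Best responses: q_M = (235 - q_I)/8, q_I = (218 - q_M)/8.
Solving the pair: q_M = 554/21, q_I = 503/21.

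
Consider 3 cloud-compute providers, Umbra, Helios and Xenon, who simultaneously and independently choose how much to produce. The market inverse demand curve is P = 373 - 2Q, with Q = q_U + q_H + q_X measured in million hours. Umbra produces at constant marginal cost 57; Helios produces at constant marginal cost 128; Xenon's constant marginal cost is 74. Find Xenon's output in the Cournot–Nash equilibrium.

Umbra's profit: π_U = (373 - 2Q)q_U - (57q_U). Setting ∂π_U/∂q_U = 0: 316 - 4q_U - 2(q_H + q_X) = 0.
Helios's first-order condition: 245 - 4q_H - 2(q_U + q_X) = 0.
Xenon's profit: π_X = (373 - 2Q)q_X - (74q_X). Setting ∂π_X/∂q_X = 0: 299 - 4q_X - 2(q_U + q_H) = 0.
Adding the 3 first-order conditions: 860 − 8Q = 0, so Q = 215/2.
Back-substituting: q_U = (316 − 215)/2 = 101/2, q_H = (245 − 215)/2 = 15, q_X = (299 − 215)/2 = 42.

42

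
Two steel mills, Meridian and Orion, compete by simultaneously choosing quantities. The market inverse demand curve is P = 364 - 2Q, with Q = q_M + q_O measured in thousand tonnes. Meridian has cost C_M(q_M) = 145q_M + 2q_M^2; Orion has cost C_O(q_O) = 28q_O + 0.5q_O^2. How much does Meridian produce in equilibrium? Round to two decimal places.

11.75

Meridian's profit: π_M = (364 - 2Q)q_M - (145q_M + 2q_M²). Setting ∂π_M/∂q_M = 0: 219 - 8q_M - 2(q_O) = 0.
Orion's first-order condition: 336 - 5q_O - 2(q_M) = 0.
Best responses: q_M = (219 - 2q_O)/8, q_O = (336 - 2q_M)/5.
Solving the pair: q_M = 47/4, q_O = 125/2.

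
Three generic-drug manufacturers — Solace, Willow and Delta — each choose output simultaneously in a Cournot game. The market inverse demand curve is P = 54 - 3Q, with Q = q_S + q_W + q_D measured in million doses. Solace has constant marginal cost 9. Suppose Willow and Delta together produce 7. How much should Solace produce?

4

With rivals' combined output fixed at 7, Solace's profit is π_S = (54 - 3·7 - 3q_S)q_S - (9q_S) = (33 - 3q_S)q_S - (9q_S).
∂π_S/∂q_S = 24 - 6q_S = 0, so q_S = 4.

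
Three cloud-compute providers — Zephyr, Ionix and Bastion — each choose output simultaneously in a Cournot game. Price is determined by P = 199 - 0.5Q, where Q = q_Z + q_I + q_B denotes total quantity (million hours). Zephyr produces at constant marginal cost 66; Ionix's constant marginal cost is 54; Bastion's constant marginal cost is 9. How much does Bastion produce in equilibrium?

146

Zephyr's profit: π_Z = (199 - 0.5Q)q_Z - (66q_Z). Setting ∂π_Z/∂q_Z = 0: 133 - q_Z - (1/2)(q_I + q_B) = 0.
Ionix's first-order condition: 145 - q_I - (1/2)(q_Z + q_B) = 0.
Bastion's first-order condition: 190 - q_B - (1/2)(q_Z + q_I) = 0.
Adding the 3 conditions: 468 − Q − Q = 0, i.e. Q = 234.
Back-substituting: q_Z = (133 − 117)/(1/2) = 32, q_I = (145 − 117)/(1/2) = 56, q_B = (190 − 117)/(1/2) = 146.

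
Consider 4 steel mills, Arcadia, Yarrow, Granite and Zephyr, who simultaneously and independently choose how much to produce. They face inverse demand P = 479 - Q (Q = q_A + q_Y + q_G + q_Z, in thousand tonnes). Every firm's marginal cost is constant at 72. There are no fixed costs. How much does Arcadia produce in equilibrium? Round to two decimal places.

Each firm earns π_i = (479 - Q)q_i - 72q_i.
First-order condition (treating rivals' output as given): 407 - 2q_i - Σ_{j≠i} q_j = 0.
By symmetry each firm produces the same amount; substituting Σ_{j≠i} q_j = 3q_i yields q_i = 407/5.

81.40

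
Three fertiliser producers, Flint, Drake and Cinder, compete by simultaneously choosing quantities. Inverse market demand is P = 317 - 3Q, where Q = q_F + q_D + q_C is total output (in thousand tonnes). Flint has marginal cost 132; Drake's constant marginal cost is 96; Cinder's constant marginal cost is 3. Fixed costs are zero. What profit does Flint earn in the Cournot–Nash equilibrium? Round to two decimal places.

Flint's profit: π_F = (317 - 3Q)q_F - (132q_F). Setting ∂π_F/∂q_F = 0: 185 - 6q_F - 3(q_D + q_C) = 0.
Drake's first-order condition: 221 - 6q_D - 3(q_F + q_C) = 0.
Cinder's profit: π_C = (317 - 3Q)q_C - (3q_C). Setting ∂π_C/∂q_C = 0: 314 - 6q_C - 3(q_F + q_D) = 0.
Adding the 3 conditions: 720 − 6Q − 6Q = 0, i.e. Q = 60.
Back-substituting: q_F = (185 − 180)/3 = 5/3, q_D = (221 − 180)/3 = 41/3, q_C = (314 − 180)/3 = 134/3.
Price P = 317 - 3·60 = 137.
Flint's profit: (137 - 132)·(5/3) = 25/3.

8.33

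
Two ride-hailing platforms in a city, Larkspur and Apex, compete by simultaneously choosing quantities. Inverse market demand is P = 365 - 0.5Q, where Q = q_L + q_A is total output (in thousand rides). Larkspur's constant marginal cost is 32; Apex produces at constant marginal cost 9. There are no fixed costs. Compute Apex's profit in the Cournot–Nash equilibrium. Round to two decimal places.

31920.22

Larkspur's profit: π_L = (365 - 0.5Q)q_L - (32q_L). Setting ∂π_L/∂q_L = 0: 333 - q_L - (1/2)(q_A) = 0.
Apex's first-order condition: 356 - q_A - (1/2)(q_L) = 0.
Rearranging gives the reaction functions q_L = (333 - (1/2)q_A) and q_A = (356 - (1/2)q_L).
Substituting one into the other gives q_L = 620/3 and q_A = 758/3.
Price P = 365 - (1/2)·(1378/3) = 406/3.
Apex's profit: (406/3 - 9)·(758/3) = 31920.2222.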